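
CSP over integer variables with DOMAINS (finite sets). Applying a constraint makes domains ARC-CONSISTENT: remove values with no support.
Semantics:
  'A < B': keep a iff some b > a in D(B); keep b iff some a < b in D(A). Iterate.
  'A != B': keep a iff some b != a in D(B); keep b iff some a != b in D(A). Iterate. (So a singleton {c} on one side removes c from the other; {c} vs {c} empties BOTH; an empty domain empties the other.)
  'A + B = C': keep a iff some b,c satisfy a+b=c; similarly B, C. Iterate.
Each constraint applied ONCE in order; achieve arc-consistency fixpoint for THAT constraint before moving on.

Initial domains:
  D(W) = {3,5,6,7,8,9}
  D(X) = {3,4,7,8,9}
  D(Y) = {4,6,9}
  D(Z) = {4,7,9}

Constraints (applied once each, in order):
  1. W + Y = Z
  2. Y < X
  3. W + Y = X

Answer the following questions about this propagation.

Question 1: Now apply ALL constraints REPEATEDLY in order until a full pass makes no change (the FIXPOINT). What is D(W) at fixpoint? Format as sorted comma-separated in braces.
Answer: {3,5}

Derivation:
pass 0 (initial): D(W)={3,5,6,7,8,9}
pass 1: W {3,5,6,7,8,9}->{3,5}; X {3,4,7,8,9}->{7,9}; Y {4,6,9}->{4,6}; Z {4,7,9}->{7,9}
pass 2: no change
Fixpoint after 2 passes: D(W) = {3,5}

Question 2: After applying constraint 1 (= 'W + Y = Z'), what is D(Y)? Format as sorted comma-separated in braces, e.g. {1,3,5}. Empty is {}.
Constraint 1 (W + Y = Z) on D(W)={3,5,6,7,8,9} D(Y)={4,6,9} D(Z)={4,7,9}: W {3,5,6,7,8,9}->{3,5}; Y {4,6,9}->{4,6}; Z {4,7,9}->{7,9}
So after constraint 1: D(Y) = {4,6}

Answer: {4,6}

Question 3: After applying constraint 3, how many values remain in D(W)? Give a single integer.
Answer: 2

Derivation:
Constraint 1 (W + Y = Z) on D(W)={3,5,6,7,8,9} D(Y)={4,6,9} D(Z)={4,7,9}: W {3,5,6,7,8,9}->{3,5}; Y {4,6,9}->{4,6}; Z {4,7,9}->{7,9}
Constraint 2 (Y < X) on D(Y)={4,6} D(X)={3,4,7,8,9}: X {3,4,7,8,9}->{7,8,9}
Constraint 3 (W + Y = X) on D(W)={3,5} D(Y)={4,6} D(X)={7,8,9}: X {7,8,9}->{7,9}
So after constraint 3: D(W)={3,5}, size = 2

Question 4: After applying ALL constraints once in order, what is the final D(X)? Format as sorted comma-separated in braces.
Constraint 1 (W + Y = Z) on D(W)={3,5,6,7,8,9} D(Y)={4,6,9} D(Z)={4,7,9}: W {3,5,6,7,8,9}->{3,5}; Y {4,6,9}->{4,6}; Z {4,7,9}->{7,9}
Constraint 2 (Y < X) on D(Y)={4,6} D(X)={3,4,7,8,9}: X {3,4,7,8,9}->{7,8,9}
Constraint 3 (W + Y = X) on D(W)={3,5} D(Y)={4,6} D(X)={7,8,9}: X {7,8,9}->{7,9}
So after all 3 constraints: D(X) = {7,9}

Answer: {7,9}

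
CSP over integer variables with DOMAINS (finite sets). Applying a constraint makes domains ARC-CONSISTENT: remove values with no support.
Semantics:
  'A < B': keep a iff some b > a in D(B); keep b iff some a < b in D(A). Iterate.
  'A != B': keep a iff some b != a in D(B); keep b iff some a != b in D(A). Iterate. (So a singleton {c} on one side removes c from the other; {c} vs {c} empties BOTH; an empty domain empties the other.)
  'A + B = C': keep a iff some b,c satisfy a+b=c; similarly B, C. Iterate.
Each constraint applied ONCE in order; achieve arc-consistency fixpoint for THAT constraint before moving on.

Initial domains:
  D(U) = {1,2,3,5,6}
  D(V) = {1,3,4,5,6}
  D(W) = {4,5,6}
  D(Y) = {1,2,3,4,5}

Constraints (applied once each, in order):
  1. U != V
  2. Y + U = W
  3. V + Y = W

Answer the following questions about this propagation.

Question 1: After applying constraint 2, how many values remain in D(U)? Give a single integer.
Answer: 4

Derivation:
Constraint 1 (U != V) on D(U)={1,2,3,5,6} D(V)={1,3,4,5,6}: no change
Constraint 2 (Y + U = W) on D(Y)={1,2,3,4,5} D(U)={1,2,3,5,6} D(W)={4,5,6}: U {1,2,3,5,6}->{1,2,3,5}
So after constraint 2: D(U)={1,2,3,5}, size = 4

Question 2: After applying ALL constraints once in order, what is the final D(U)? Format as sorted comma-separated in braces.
Constraint 1 (U != V) on D(U)={1,2,3,5,6} D(V)={1,3,4,5,6}: no change
Constraint 2 (Y + U = W) on D(Y)={1,2,3,4,5} D(U)={1,2,3,5,6} D(W)={4,5,6}: U {1,2,3,5,6}->{1,2,3,5}
Constraint 3 (V + Y = W) on D(V)={1,3,4,5,6} D(Y)={1,2,3,4,5} D(W)={4,5,6}: V {1,3,4,5,6}->{1,3,4,5}
So after all 3 constraints: D(U) = {1,2,3,5}

Answer: {1,2,3,5}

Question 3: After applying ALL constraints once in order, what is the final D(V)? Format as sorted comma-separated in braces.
Answer: {1,3,4,5}

Derivation:
Constraint 1 (U != V) on D(U)={1,2,3,5,6} D(V)={1,3,4,5,6}: no change
Constraint 2 (Y + U = W) on D(Y)={1,2,3,4,5} D(U)={1,2,3,5,6} D(W)={4,5,6}: U {1,2,3,5,6}->{1,2,3,5}
Constraint 3 (V + Y = W) on D(V)={1,3,4,5,6} D(Y)={1,2,3,4,5} D(W)={4,5,6}: V {1,3,4,5,6}->{1,3,4,5}
So after all 3 constraints: D(V) = {1,3,4,5}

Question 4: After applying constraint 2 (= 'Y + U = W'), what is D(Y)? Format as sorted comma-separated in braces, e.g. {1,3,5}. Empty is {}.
Answer: {1,2,3,4,5}

Derivation:
Constraint 1 (U != V) on D(U)={1,2,3,5,6} D(V)={1,3,4,5,6}: no change
Constraint 2 (Y + U = W) on D(Y)={1,2,3,4,5} D(U)={1,2,3,5,6} D(W)={4,5,6}: U {1,2,3,5,6}->{1,2,3,5}
So after constraint 2: D(Y) = {1,2,3,4,5}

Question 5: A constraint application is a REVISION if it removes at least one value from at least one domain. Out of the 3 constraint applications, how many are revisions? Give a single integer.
Answer: 2

Derivation:
Constraint 1 (U != V) on D(U)={1,2,3,5,6} D(V)={1,3,4,5,6}: no change => not a revision
Constraint 2 (Y + U = W) on D(Y)={1,2,3,4,5} D(U)={1,2,3,5,6} D(W)={4,5,6}: U {1,2,3,5,6}->{1,2,3,5} => REVISION
Constraint 3 (V + Y = W) on D(V)={1,3,4,5,6} D(Y)={1,2,3,4,5} D(W)={4,5,6}: V {1,3,4,5,6}->{1,3,4,5} => REVISION
Total revisions = 2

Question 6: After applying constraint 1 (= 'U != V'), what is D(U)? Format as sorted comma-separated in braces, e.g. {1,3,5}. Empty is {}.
Constraint 1 (U != V) on D(U)={1,2,3,5,6} D(V)={1,3,4,5,6}: no change
So after constraint 1: D(U) = {1,2,3,5,6}

Answer: {1,2,3,5,6}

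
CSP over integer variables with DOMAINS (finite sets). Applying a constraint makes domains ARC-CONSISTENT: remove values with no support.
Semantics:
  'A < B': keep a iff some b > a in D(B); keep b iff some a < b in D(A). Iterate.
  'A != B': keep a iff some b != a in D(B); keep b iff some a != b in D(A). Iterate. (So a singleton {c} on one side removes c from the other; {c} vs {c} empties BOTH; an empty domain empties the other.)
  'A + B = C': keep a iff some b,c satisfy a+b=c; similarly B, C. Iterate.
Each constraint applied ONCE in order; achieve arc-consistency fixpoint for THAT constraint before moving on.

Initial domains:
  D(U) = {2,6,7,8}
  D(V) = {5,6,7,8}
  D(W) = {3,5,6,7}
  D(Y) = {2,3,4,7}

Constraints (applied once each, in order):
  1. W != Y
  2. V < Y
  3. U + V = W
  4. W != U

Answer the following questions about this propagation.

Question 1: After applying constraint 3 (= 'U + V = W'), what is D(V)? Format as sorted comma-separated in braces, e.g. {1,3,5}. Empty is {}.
Answer: {5}

Derivation:
Constraint 1 (W != Y) on D(W)={3,5,6,7} D(Y)={2,3,4,7}: no change
Constraint 2 (V < Y) on D(V)={5,6,7,8} D(Y)={2,3,4,7}: V {5,6,7,8}->{5,6}; Y {2,3,4,7}->{7}
Constraint 3 (U + V = W) on D(U)={2,6,7,8} D(V)={5,6} D(W)={3,5,6,7}: U {2,6,7,8}->{2}; V {5,6}->{5}; W {3,5,6,7}->{7}
So after constraint 3: D(V) = {5}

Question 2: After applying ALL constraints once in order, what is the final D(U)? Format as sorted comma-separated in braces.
Answer: {2}

Derivation:
Constraint 1 (W != Y) on D(W)={3,5,6,7} D(Y)={2,3,4,7}: no change
Constraint 2 (V < Y) on D(V)={5,6,7,8} D(Y)={2,3,4,7}: V {5,6,7,8}->{5,6}; Y {2,3,4,7}->{7}
Constraint 3 (U + V = W) on D(U)={2,6,7,8} D(V)={5,6} D(W)={3,5,6,7}: U {2,6,7,8}->{2}; V {5,6}->{5}; W {3,5,6,7}->{7}
Constraint 4 (W != U) on D(W)={7} D(U)={2}: no change
So after all 4 constraints: D(U) = {2}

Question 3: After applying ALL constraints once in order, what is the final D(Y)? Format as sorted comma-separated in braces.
Answer: {7}

Derivation:
Constraint 1 (W != Y) on D(W)={3,5,6,7} D(Y)={2,3,4,7}: no change
Constraint 2 (V < Y) on D(V)={5,6,7,8} D(Y)={2,3,4,7}: V {5,6,7,8}->{5,6}; Y {2,3,4,7}->{7}
Constraint 3 (U + V = W) on D(U)={2,6,7,8} D(V)={5,6} D(W)={3,5,6,7}: U {2,6,7,8}->{2}; V {5,6}->{5}; W {3,5,6,7}->{7}
Constraint 4 (W != U) on D(W)={7} D(U)={2}: no change
So after all 4 constraints: D(Y) = {7}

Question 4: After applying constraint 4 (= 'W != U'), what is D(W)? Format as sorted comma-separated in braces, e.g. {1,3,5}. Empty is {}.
Answer: {7}

Derivation:
Constraint 1 (W != Y) on D(W)={3,5,6,7} D(Y)={2,3,4,7}: no change
Constraint 2 (V < Y) on D(V)={5,6,7,8} D(Y)={2,3,4,7}: V {5,6,7,8}->{5,6}; Y {2,3,4,7}->{7}
Constraint 3 (U + V = W) on D(U)={2,6,7,8} D(V)={5,6} D(W)={3,5,6,7}: U {2,6,7,8}->{2}; V {5,6}->{5}; W {3,5,6,7}->{7}
Constraint 4 (W != U) on D(W)={7} D(U)={2}: no change
So after constraint 4: D(W) = {7}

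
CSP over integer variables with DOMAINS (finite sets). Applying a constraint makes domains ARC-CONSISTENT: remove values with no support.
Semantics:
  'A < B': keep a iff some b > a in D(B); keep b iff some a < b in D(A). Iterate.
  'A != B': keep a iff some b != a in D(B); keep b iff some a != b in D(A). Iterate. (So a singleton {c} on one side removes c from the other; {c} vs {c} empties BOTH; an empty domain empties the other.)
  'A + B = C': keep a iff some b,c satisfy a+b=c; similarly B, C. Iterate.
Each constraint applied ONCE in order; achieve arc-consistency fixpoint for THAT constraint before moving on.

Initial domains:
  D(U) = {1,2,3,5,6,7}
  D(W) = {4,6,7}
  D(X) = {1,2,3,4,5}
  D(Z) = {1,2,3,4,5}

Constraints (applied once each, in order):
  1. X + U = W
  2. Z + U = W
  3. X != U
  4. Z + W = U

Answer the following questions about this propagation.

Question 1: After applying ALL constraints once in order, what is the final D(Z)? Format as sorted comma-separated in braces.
Answer: {1,2}

Derivation:
Constraint 1 (X + U = W) on D(X)={1,2,3,4,5} D(U)={1,2,3,5,6,7} D(W)={4,6,7}: U {1,2,3,5,6,7}->{1,2,3,5,6}
Constraint 2 (Z + U = W) on D(Z)={1,2,3,4,5} D(U)={1,2,3,5,6} D(W)={4,6,7}: no change
Constraint 3 (X != U) on D(X)={1,2,3,4,5} D(U)={1,2,3,5,6}: no change
Constraint 4 (Z + W = U) on D(Z)={1,2,3,4,5} D(W)={4,6,7} D(U)={1,2,3,5,6}: Z {1,2,3,4,5}->{1,2}; W {4,6,7}->{4}; U {1,2,3,5,6}->{5,6}
So after all 4 constraints: D(Z) = {1,2}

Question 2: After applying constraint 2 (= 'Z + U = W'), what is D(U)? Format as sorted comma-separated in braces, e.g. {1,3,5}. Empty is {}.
Answer: {1,2,3,5,6}

Derivation:
Constraint 1 (X + U = W) on D(X)={1,2,3,4,5} D(U)={1,2,3,5,6,7} D(W)={4,6,7}: U {1,2,3,5,6,7}->{1,2,3,5,6}
Constraint 2 (Z + U = W) on D(Z)={1,2,3,4,5} D(U)={1,2,3,5,6} D(W)={4,6,7}: no change
So after constraint 2: D(U) = {1,2,3,5,6}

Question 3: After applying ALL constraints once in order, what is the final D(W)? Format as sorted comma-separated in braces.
Answer: {4}

Derivation:
Constraint 1 (X + U = W) on D(X)={1,2,3,4,5} D(U)={1,2,3,5,6,7} D(W)={4,6,7}: U {1,2,3,5,6,7}->{1,2,3,5,6}
Constraint 2 (Z + U = W) on D(Z)={1,2,3,4,5} D(U)={1,2,3,5,6} D(W)={4,6,7}: no change
Constraint 3 (X != U) on D(X)={1,2,3,4,5} D(U)={1,2,3,5,6}: no change
Constraint 4 (Z + W = U) on D(Z)={1,2,3,4,5} D(W)={4,6,7} D(U)={1,2,3,5,6}: Z {1,2,3,4,5}->{1,2}; W {4,6,7}->{4}; U {1,2,3,5,6}->{5,6}
So after all 4 constraints: D(W) = {4}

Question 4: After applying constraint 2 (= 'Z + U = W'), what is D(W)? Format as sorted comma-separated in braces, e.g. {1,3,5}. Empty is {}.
Answer: {4,6,7}

Derivation:
Constraint 1 (X + U = W) on D(X)={1,2,3,4,5} D(U)={1,2,3,5,6,7} D(W)={4,6,7}: U {1,2,3,5,6,7}->{1,2,3,5,6}
Constraint 2 (Z + U = W) on D(Z)={1,2,3,4,5} D(U)={1,2,3,5,6} D(W)={4,6,7}: no change
So after constraint 2: D(W) = {4,6,7}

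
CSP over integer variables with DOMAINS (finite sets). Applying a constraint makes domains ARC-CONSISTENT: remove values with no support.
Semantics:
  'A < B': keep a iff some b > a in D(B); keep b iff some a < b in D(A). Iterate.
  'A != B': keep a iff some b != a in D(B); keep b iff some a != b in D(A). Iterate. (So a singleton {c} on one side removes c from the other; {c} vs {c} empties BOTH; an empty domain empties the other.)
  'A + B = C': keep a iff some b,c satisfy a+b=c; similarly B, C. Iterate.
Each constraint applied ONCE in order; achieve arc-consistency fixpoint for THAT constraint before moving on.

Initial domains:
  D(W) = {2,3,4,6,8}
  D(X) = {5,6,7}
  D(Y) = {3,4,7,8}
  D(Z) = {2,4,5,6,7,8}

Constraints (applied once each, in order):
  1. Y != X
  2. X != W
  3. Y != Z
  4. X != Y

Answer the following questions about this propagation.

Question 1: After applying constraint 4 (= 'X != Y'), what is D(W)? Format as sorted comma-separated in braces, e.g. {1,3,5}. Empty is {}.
Constraint 1 (Y != X) on D(Y)={3,4,7,8} D(X)={5,6,7}: no change
Constraint 2 (X != W) on D(X)={5,6,7} D(W)={2,3,4,6,8}: no change
Constraint 3 (Y != Z) on D(Y)={3,4,7,8} D(Z)={2,4,5,6,7,8}: no change
Constraint 4 (X != Y) on D(X)={5,6,7} D(Y)={3,4,7,8}: no change
So after constraint 4: D(W) = {2,3,4,6,8}

Answer: {2,3,4,6,8}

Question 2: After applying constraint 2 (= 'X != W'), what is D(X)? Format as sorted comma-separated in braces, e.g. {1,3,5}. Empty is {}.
Constraint 1 (Y != X) on D(Y)={3,4,7,8} D(X)={5,6,7}: no change
Constraint 2 (X != W) on D(X)={5,6,7} D(W)={2,3,4,6,8}: no change
So after constraint 2: D(X) = {5,6,7}

Answer: {5,6,7}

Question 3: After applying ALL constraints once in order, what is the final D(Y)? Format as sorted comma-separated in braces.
Answer: {3,4,7,8}

Derivation:
Constraint 1 (Y != X) on D(Y)={3,4,7,8} D(X)={5,6,7}: no change
Constraint 2 (X != W) on D(X)={5,6,7} D(W)={2,3,4,6,8}: no change
Constraint 3 (Y != Z) on D(Y)={3,4,7,8} D(Z)={2,4,5,6,7,8}: no change
Constraint 4 (X != Y) on D(X)={5,6,7} D(Y)={3,4,7,8}: no change
So after all 4 constraints: D(Y) = {3,4,7,8}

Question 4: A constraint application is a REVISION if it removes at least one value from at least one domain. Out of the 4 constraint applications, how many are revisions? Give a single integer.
Answer: 0

Derivation:
Constraint 1 (Y != X) on D(Y)={3,4,7,8} D(X)={5,6,7}: no change => not a revision
Constraint 2 (X != W) on D(X)={5,6,7} D(W)={2,3,4,6,8}: no change => not a revision
Constraint 3 (Y != Z) on D(Y)={3,4,7,8} D(Z)={2,4,5,6,7,8}: no change => not a revision
Constraint 4 (X != Y) on D(X)={5,6,7} D(Y)={3,4,7,8}: no change => not a revision
Total revisions = 0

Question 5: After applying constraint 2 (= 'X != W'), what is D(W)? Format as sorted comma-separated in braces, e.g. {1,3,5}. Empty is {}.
Answer: {2,3,4,6,8}

Derivation:
Constraint 1 (Y != X) on D(Y)={3,4,7,8} D(X)={5,6,7}: no change
Constraint 2 (X != W) on D(X)={5,6,7} D(W)={2,3,4,6,8}: no change
So after constraint 2: D(W) = {2,3,4,6,8}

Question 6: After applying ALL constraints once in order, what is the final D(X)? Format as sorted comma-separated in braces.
Answer: {5,6,7}

Derivation:
Constraint 1 (Y != X) on D(Y)={3,4,7,8} D(X)={5,6,7}: no change
Constraint 2 (X != W) on D(X)={5,6,7} D(W)={2,3,4,6,8}: no change
Constraint 3 (Y != Z) on D(Y)={3,4,7,8} D(Z)={2,4,5,6,7,8}: no change
Constraint 4 (X != Y) on D(X)={5,6,7} D(Y)={3,4,7,8}: no change
So after all 4 constraints: D(X) = {5,6,7}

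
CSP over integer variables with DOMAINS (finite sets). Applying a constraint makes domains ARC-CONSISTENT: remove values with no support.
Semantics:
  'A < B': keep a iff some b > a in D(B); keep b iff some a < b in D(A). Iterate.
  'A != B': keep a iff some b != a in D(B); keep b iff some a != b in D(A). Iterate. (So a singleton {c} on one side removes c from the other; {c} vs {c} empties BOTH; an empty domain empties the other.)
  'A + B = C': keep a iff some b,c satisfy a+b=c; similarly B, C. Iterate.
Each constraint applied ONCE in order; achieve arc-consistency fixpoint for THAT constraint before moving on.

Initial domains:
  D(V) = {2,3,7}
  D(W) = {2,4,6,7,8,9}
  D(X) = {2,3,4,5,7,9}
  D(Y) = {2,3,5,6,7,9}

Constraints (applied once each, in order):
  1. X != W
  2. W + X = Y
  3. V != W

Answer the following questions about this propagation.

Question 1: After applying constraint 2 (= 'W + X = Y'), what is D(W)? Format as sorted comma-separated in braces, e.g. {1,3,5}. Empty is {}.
Constraint 1 (X != W) on D(X)={2,3,4,5,7,9} D(W)={2,4,6,7,8,9}: no change
Constraint 2 (W + X = Y) on D(W)={2,4,6,7,8,9} D(X)={2,3,4,5,7,9} D(Y)={2,3,5,6,7,9}: W {2,4,6,7,8,9}->{2,4,6,7}; X {2,3,4,5,7,9}->{2,3,4,5,7}; Y {2,3,5,6,7,9}->{5,6,7,9}
So after constraint 2: D(W) = {2,4,6,7}

Answer: {2,4,6,7}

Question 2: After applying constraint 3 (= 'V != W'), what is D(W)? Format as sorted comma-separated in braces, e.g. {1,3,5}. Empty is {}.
Constraint 1 (X != W) on D(X)={2,3,4,5,7,9} D(W)={2,4,6,7,8,9}: no change
Constraint 2 (W + X = Y) on D(W)={2,4,6,7,8,9} D(X)={2,3,4,5,7,9} D(Y)={2,3,5,6,7,9}: W {2,4,6,7,8,9}->{2,4,6,7}; X {2,3,4,5,7,9}->{2,3,4,5,7}; Y {2,3,5,6,7,9}->{5,6,7,9}
Constraint 3 (V != W) on D(V)={2,3,7} D(W)={2,4,6,7}: no change
So after constraint 3: D(W) = {2,4,6,7}

Answer: {2,4,6,7}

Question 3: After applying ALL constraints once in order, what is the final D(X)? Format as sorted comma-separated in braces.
Constraint 1 (X != W) on D(X)={2,3,4,5,7,9} D(W)={2,4,6,7,8,9}: no change
Constraint 2 (W + X = Y) on D(W)={2,4,6,7,8,9} D(X)={2,3,4,5,7,9} D(Y)={2,3,5,6,7,9}: W {2,4,6,7,8,9}->{2,4,6,7}; X {2,3,4,5,7,9}->{2,3,4,5,7}; Y {2,3,5,6,7,9}->{5,6,7,9}
Constraint 3 (V != W) on D(V)={2,3,7} D(W)={2,4,6,7}: no change
So after all 3 constraints: D(X) = {2,3,4,5,7}

Answer: {2,3,4,5,7}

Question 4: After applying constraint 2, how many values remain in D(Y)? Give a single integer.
Answer: 4

Derivation:
Constraint 1 (X != W) on D(X)={2,3,4,5,7,9} D(W)={2,4,6,7,8,9}: no change
Constraint 2 (W + X = Y) on D(W)={2,4,6,7,8,9} D(X)={2,3,4,5,7,9} D(Y)={2,3,5,6,7,9}: W {2,4,6,7,8,9}->{2,4,6,7}; X {2,3,4,5,7,9}->{2,3,4,5,7}; Y {2,3,5,6,7,9}->{5,6,7,9}
So after constraint 2: D(Y)={5,6,7,9}, size = 4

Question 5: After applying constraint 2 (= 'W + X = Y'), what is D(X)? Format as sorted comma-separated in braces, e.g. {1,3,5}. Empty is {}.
Answer: {2,3,4,5,7}

Derivation:
Constraint 1 (X != W) on D(X)={2,3,4,5,7,9} D(W)={2,4,6,7,8,9}: no change
Constraint 2 (W + X = Y) on D(W)={2,4,6,7,8,9} D(X)={2,3,4,5,7,9} D(Y)={2,3,5,6,7,9}: W {2,4,6,7,8,9}->{2,4,6,7}; X {2,3,4,5,7,9}->{2,3,4,5,7}; Y {2,3,5,6,7,9}->{5,6,7,9}
So after constraint 2: D(X) = {2,3,4,5,7}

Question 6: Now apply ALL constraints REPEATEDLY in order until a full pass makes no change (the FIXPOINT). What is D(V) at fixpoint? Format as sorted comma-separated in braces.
pass 0 (initial): D(V)={2,3,7}
pass 1: W {2,4,6,7,8,9}->{2,4,6,7}; X {2,3,4,5,7,9}->{2,3,4,5,7}; Y {2,3,5,6,7,9}->{5,6,7,9}
pass 2: no change
Fixpoint after 2 passes: D(V) = {2,3,7}

Answer: {2,3,7}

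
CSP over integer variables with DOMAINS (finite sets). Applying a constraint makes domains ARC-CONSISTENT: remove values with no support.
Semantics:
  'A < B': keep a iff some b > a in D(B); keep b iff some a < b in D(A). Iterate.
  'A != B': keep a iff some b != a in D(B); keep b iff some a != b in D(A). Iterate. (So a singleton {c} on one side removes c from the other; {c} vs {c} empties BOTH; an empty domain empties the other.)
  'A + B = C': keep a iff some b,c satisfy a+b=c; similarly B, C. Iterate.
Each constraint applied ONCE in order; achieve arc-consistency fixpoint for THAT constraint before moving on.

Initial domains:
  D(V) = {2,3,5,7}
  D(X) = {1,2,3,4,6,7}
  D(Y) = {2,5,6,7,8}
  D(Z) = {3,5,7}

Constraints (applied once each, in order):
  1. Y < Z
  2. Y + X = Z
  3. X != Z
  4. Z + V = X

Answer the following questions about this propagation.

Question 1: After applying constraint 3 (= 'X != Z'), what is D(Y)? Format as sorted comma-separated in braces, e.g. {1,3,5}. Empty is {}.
Answer: {2,5,6}

Derivation:
Constraint 1 (Y < Z) on D(Y)={2,5,6,7,8} D(Z)={3,5,7}: Y {2,5,6,7,8}->{2,5,6}
Constraint 2 (Y + X = Z) on D(Y)={2,5,6} D(X)={1,2,3,4,6,7} D(Z)={3,5,7}: X {1,2,3,4,6,7}->{1,2,3}
Constraint 3 (X != Z) on D(X)={1,2,3} D(Z)={3,5,7}: no change
So after constraint 3: D(Y) = {2,5,6}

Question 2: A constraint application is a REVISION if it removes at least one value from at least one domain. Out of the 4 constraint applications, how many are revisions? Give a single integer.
Constraint 1 (Y < Z) on D(Y)={2,5,6,7,8} D(Z)={3,5,7}: Y {2,5,6,7,8}->{2,5,6} => REVISION
Constraint 2 (Y + X = Z) on D(Y)={2,5,6} D(X)={1,2,3,4,6,7} D(Z)={3,5,7}: X {1,2,3,4,6,7}->{1,2,3} => REVISION
Constraint 3 (X != Z) on D(X)={1,2,3} D(Z)={3,5,7}: no change => not a revision
Constraint 4 (Z + V = X) on D(Z)={3,5,7} D(V)={2,3,5,7} D(X)={1,2,3}: Z {3,5,7}->{}; V {2,3,5,7}->{}; X {1,2,3}->{} => REVISION
Total revisions = 3

Answer: 3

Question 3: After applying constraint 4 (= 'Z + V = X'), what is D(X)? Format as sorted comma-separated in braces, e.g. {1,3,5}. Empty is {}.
Answer: {}

Derivation:
Constraint 1 (Y < Z) on D(Y)={2,5,6,7,8} D(Z)={3,5,7}: Y {2,5,6,7,8}->{2,5,6}
Constraint 2 (Y + X = Z) on D(Y)={2,5,6} D(X)={1,2,3,4,6,7} D(Z)={3,5,7}: X {1,2,3,4,6,7}->{1,2,3}
Constraint 3 (X != Z) on D(X)={1,2,3} D(Z)={3,5,7}: no change
Constraint 4 (Z + V = X) on D(Z)={3,5,7} D(V)={2,3,5,7} D(X)={1,2,3}: Z {3,5,7}->{}; V {2,3,5,7}->{}; X {1,2,3}->{}
So after constraint 4: D(X) = {}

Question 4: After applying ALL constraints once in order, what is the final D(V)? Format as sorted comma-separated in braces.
Constraint 1 (Y < Z) on D(Y)={2,5,6,7,8} D(Z)={3,5,7}: Y {2,5,6,7,8}->{2,5,6}
Constraint 2 (Y + X = Z) on D(Y)={2,5,6} D(X)={1,2,3,4,6,7} D(Z)={3,5,7}: X {1,2,3,4,6,7}->{1,2,3}
Constraint 3 (X != Z) on D(X)={1,2,3} D(Z)={3,5,7}: no change
Constraint 4 (Z + V = X) on D(Z)={3,5,7} D(V)={2,3,5,7} D(X)={1,2,3}: Z {3,5,7}->{}; V {2,3,5,7}->{}; X {1,2,3}->{}
So after all 4 constraints: D(V) = {}

Answer: {}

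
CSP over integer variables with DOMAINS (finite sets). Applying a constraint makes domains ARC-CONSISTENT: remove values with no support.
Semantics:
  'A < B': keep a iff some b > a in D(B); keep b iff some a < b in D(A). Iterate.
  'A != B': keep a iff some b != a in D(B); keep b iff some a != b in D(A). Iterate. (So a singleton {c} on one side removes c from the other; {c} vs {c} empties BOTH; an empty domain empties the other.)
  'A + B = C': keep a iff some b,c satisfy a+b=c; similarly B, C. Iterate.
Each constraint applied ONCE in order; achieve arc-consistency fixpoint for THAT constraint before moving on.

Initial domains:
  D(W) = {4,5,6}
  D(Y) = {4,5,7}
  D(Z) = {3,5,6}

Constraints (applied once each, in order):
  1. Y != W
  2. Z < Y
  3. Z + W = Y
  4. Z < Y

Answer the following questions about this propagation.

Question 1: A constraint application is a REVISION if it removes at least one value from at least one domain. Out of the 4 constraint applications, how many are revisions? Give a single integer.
Constraint 1 (Y != W) on D(Y)={4,5,7} D(W)={4,5,6}: no change => not a revision
Constraint 2 (Z < Y) on D(Z)={3,5,6} D(Y)={4,5,7}: no change => not a revision
Constraint 3 (Z + W = Y) on D(Z)={3,5,6} D(W)={4,5,6} D(Y)={4,5,7}: Z {3,5,6}->{3}; W {4,5,6}->{4}; Y {4,5,7}->{7} => REVISION
Constraint 4 (Z < Y) on D(Z)={3} D(Y)={7}: no change => not a revision
Total revisions = 1

Answer: 1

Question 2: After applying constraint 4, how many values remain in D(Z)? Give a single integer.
Constraint 1 (Y != W) on D(Y)={4,5,7} D(W)={4,5,6}: no change
Constraint 2 (Z < Y) on D(Z)={3,5,6} D(Y)={4,5,7}: no change
Constraint 3 (Z + W = Y) on D(Z)={3,5,6} D(W)={4,5,6} D(Y)={4,5,7}: Z {3,5,6}->{3}; W {4,5,6}->{4}; Y {4,5,7}->{7}
Constraint 4 (Z < Y) on D(Z)={3} D(Y)={7}: no change
So after constraint 4: D(Z)={3}, size = 1

Answer: 1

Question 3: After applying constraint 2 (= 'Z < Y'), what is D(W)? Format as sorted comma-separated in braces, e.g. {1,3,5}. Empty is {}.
Constraint 1 (Y != W) on D(Y)={4,5,7} D(W)={4,5,6}: no change
Constraint 2 (Z < Y) on D(Z)={3,5,6} D(Y)={4,5,7}: no change
So after constraint 2: D(W) = {4,5,6}

Answer: {4,5,6}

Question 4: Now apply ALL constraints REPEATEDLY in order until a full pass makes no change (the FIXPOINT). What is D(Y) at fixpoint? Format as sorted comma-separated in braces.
Answer: {7}

Derivation:
pass 0 (initial): D(Y)={4,5,7}
pass 1: W {4,5,6}->{4}; Y {4,5,7}->{7}; Z {3,5,6}->{3}
pass 2: no change
Fixpoint after 2 passes: D(Y) = {7}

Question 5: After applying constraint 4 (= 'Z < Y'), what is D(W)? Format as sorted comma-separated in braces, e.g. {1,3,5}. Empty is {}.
Answer: {4}

Derivation:
Constraint 1 (Y != W) on D(Y)={4,5,7} D(W)={4,5,6}: no change
Constraint 2 (Z < Y) on D(Z)={3,5,6} D(Y)={4,5,7}: no change
Constraint 3 (Z + W = Y) on D(Z)={3,5,6} D(W)={4,5,6} D(Y)={4,5,7}: Z {3,5,6}->{3}; W {4,5,6}->{4}; Y {4,5,7}->{7}
Constraint 4 (Z < Y) on D(Z)={3} D(Y)={7}: no change
So after constraint 4: D(W) = {4}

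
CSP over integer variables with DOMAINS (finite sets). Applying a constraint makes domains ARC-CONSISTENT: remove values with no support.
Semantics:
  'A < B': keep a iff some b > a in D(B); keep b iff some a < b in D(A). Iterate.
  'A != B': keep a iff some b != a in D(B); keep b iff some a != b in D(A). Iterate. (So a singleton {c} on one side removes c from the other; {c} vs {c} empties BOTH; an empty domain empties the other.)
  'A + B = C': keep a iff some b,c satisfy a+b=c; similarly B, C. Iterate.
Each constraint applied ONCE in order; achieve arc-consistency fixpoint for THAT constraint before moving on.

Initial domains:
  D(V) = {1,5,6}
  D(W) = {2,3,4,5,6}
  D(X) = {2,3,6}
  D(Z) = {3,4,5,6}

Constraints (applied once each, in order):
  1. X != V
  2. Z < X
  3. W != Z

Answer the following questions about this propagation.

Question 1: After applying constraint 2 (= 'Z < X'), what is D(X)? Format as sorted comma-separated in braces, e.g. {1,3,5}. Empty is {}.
Constraint 1 (X != V) on D(X)={2,3,6} D(V)={1,5,6}: no change
Constraint 2 (Z < X) on D(Z)={3,4,5,6} D(X)={2,3,6}: Z {3,4,5,6}->{3,4,5}; X {2,3,6}->{6}
So after constraint 2: D(X) = {6}

Answer: {6}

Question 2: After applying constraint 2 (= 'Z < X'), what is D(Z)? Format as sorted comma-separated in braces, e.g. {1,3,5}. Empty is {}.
Answer: {3,4,5}

Derivation:
Constraint 1 (X != V) on D(X)={2,3,6} D(V)={1,5,6}: no change
Constraint 2 (Z < X) on D(Z)={3,4,5,6} D(X)={2,3,6}: Z {3,4,5,6}->{3,4,5}; X {2,3,6}->{6}
So after constraint 2: D(Z) = {3,4,5}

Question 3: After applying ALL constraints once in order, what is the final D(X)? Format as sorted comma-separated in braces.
Answer: {6}

Derivation:
Constraint 1 (X != V) on D(X)={2,3,6} D(V)={1,5,6}: no change
Constraint 2 (Z < X) on D(Z)={3,4,5,6} D(X)={2,3,6}: Z {3,4,5,6}->{3,4,5}; X {2,3,6}->{6}
Constraint 3 (W != Z) on D(W)={2,3,4,5,6} D(Z)={3,4,5}: no change
So after all 3 constraints: D(X) = {6}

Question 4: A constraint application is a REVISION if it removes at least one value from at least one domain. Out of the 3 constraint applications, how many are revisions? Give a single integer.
Constraint 1 (X != V) on D(X)={2,3,6} D(V)={1,5,6}: no change => not a revision
Constraint 2 (Z < X) on D(Z)={3,4,5,6} D(X)={2,3,6}: Z {3,4,5,6}->{3,4,5}; X {2,3,6}->{6} => REVISION
Constraint 3 (W != Z) on D(W)={2,3,4,5,6} D(Z)={3,4,5}: no change => not a revision
Total revisions = 1

Answer: 1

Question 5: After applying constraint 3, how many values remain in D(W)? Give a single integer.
Constraint 1 (X != V) on D(X)={2,3,6} D(V)={1,5,6}: no change
Constraint 2 (Z < X) on D(Z)={3,4,5,6} D(X)={2,3,6}: Z {3,4,5,6}->{3,4,5}; X {2,3,6}->{6}
Constraint 3 (W != Z) on D(W)={2,3,4,5,6} D(Z)={3,4,5}: no change
So after constraint 3: D(W)={2,3,4,5,6}, size = 5

Answer: 5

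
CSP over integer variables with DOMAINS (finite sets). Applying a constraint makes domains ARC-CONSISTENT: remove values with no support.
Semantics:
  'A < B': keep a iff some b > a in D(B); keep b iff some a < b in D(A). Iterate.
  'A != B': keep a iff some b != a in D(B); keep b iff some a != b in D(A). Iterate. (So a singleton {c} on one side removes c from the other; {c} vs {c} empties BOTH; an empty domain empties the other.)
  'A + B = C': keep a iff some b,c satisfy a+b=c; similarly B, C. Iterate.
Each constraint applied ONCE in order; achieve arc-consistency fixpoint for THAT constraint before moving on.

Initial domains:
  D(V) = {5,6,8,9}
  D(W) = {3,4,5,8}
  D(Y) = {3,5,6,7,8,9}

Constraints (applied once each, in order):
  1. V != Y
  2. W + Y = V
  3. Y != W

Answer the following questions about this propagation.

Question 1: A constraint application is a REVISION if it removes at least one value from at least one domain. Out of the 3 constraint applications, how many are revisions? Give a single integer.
Constraint 1 (V != Y) on D(V)={5,6,8,9} D(Y)={3,5,6,7,8,9}: no change => not a revision
Constraint 2 (W + Y = V) on D(W)={3,4,5,8} D(Y)={3,5,6,7,8,9} D(V)={5,6,8,9}: W {3,4,5,8}->{3,4,5}; Y {3,5,6,7,8,9}->{3,5,6}; V {5,6,8,9}->{6,8,9} => REVISION
Constraint 3 (Y != W) on D(Y)={3,5,6} D(W)={3,4,5}: no change => not a revision
Total revisions = 1

Answer: 1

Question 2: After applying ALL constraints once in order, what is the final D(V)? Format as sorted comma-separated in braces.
Constraint 1 (V != Y) on D(V)={5,6,8,9} D(Y)={3,5,6,7,8,9}: no change
Constraint 2 (W + Y = V) on D(W)={3,4,5,8} D(Y)={3,5,6,7,8,9} D(V)={5,6,8,9}: W {3,4,5,8}->{3,4,5}; Y {3,5,6,7,8,9}->{3,5,6}; V {5,6,8,9}->{6,8,9}
Constraint 3 (Y != W) on D(Y)={3,5,6} D(W)={3,4,5}: no change
So after all 3 constraints: D(V) = {6,8,9}

Answer: {6,8,9}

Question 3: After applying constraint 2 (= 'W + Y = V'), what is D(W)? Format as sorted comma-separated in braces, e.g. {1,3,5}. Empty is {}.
Constraint 1 (V != Y) on D(V)={5,6,8,9} D(Y)={3,5,6,7,8,9}: no change
Constraint 2 (W + Y = V) on D(W)={3,4,5,8} D(Y)={3,5,6,7,8,9} D(V)={5,6,8,9}: W {3,4,5,8}->{3,4,5}; Y {3,5,6,7,8,9}->{3,5,6}; V {5,6,8,9}->{6,8,9}
So after constraint 2: D(W) = {3,4,5}

Answer: {3,4,5}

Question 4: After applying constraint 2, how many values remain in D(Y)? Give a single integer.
Answer: 3

Derivation:
Constraint 1 (V != Y) on D(V)={5,6,8,9} D(Y)={3,5,6,7,8,9}: no change
Constraint 2 (W + Y = V) on D(W)={3,4,5,8} D(Y)={3,5,6,7,8,9} D(V)={5,6,8,9}: W {3,4,5,8}->{3,4,5}; Y {3,5,6,7,8,9}->{3,5,6}; V {5,6,8,9}->{6,8,9}
So after constraint 2: D(Y)={3,5,6}, size = 3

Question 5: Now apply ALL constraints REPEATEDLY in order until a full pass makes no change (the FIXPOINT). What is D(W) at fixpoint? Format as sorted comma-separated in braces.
Answer: {3,4,5}

Derivation:
pass 0 (initial): D(W)={3,4,5,8}
pass 1: V {5,6,8,9}->{6,8,9}; W {3,4,5,8}->{3,4,5}; Y {3,5,6,7,8,9}->{3,5,6}
pass 2: no change
Fixpoint after 2 passes: D(W) = {3,4,5}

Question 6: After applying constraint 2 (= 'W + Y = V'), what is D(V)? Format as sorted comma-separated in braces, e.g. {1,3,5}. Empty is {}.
Answer: {6,8,9}

Derivation:
Constraint 1 (V != Y) on D(V)={5,6,8,9} D(Y)={3,5,6,7,8,9}: no change
Constraint 2 (W + Y = V) on D(W)={3,4,5,8} D(Y)={3,5,6,7,8,9} D(V)={5,6,8,9}: W {3,4,5,8}->{3,4,5}; Y {3,5,6,7,8,9}->{3,5,6}; V {5,6,8,9}->{6,8,9}
So after constraint 2: D(V) = {6,8,9}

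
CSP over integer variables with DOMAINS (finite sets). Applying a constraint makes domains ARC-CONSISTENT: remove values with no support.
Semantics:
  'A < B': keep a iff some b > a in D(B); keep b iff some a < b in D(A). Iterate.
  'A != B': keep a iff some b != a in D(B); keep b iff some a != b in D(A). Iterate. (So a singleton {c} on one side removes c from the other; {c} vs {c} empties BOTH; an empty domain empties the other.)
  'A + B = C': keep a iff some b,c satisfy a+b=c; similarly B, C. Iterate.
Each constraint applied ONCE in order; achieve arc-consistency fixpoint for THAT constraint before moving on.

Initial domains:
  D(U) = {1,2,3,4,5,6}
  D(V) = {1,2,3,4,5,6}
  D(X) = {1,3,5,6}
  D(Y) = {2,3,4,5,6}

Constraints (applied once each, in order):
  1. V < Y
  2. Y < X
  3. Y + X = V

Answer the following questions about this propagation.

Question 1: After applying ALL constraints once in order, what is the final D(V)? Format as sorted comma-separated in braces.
Constraint 1 (V < Y) on D(V)={1,2,3,4,5,6} D(Y)={2,3,4,5,6}: V {1,2,3,4,5,6}->{1,2,3,4,5}
Constraint 2 (Y < X) on D(Y)={2,3,4,5,6} D(X)={1,3,5,6}: Y {2,3,4,5,6}->{2,3,4,5}; X {1,3,5,6}->{3,5,6}
Constraint 3 (Y + X = V) on D(Y)={2,3,4,5} D(X)={3,5,6} D(V)={1,2,3,4,5}: Y {2,3,4,5}->{2}; X {3,5,6}->{3}; V {1,2,3,4,5}->{5}
So after all 3 constraints: D(V) = {5}

Answer: {5}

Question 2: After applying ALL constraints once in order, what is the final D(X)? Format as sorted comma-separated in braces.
Constraint 1 (V < Y) on D(V)={1,2,3,4,5,6} D(Y)={2,3,4,5,6}: V {1,2,3,4,5,6}->{1,2,3,4,5}
Constraint 2 (Y < X) on D(Y)={2,3,4,5,6} D(X)={1,3,5,6}: Y {2,3,4,5,6}->{2,3,4,5}; X {1,3,5,6}->{3,5,6}
Constraint 3 (Y + X = V) on D(Y)={2,3,4,5} D(X)={3,5,6} D(V)={1,2,3,4,5}: Y {2,3,4,5}->{2}; X {3,5,6}->{3}; V {1,2,3,4,5}->{5}
So after all 3 constraints: D(X) = {3}

Answer: {3}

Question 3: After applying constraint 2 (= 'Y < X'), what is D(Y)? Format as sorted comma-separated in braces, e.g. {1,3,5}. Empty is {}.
Answer: {2,3,4,5}

Derivation:
Constraint 1 (V < Y) on D(V)={1,2,3,4,5,6} D(Y)={2,3,4,5,6}: V {1,2,3,4,5,6}->{1,2,3,4,5}
Constraint 2 (Y < X) on D(Y)={2,3,4,5,6} D(X)={1,3,5,6}: Y {2,3,4,5,6}->{2,3,4,5}; X {1,3,5,6}->{3,5,6}
So after constraint 2: D(Y) = {2,3,4,5}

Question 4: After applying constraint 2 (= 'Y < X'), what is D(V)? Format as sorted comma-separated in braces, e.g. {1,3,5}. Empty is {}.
Constraint 1 (V < Y) on D(V)={1,2,3,4,5,6} D(Y)={2,3,4,5,6}: V {1,2,3,4,5,6}->{1,2,3,4,5}
Constraint 2 (Y < X) on D(Y)={2,3,4,5,6} D(X)={1,3,5,6}: Y {2,3,4,5,6}->{2,3,4,5}; X {1,3,5,6}->{3,5,6}
So after constraint 2: D(V) = {1,2,3,4,5}

Answer: {1,2,3,4,5}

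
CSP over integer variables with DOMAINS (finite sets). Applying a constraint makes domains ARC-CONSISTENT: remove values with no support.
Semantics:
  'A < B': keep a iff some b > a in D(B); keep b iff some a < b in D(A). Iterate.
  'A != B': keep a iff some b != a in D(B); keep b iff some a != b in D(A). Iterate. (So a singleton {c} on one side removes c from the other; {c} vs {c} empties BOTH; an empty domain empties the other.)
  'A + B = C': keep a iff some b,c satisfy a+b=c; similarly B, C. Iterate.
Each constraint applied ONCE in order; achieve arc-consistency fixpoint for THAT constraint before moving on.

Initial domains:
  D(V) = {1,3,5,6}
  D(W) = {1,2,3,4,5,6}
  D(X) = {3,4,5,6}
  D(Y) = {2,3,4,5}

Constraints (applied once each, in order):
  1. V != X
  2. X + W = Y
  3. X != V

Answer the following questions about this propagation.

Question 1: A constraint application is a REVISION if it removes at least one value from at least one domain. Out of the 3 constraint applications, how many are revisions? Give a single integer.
Answer: 1

Derivation:
Constraint 1 (V != X) on D(V)={1,3,5,6} D(X)={3,4,5,6}: no change => not a revision
Constraint 2 (X + W = Y) on D(X)={3,4,5,6} D(W)={1,2,3,4,5,6} D(Y)={2,3,4,5}: X {3,4,5,6}->{3,4}; W {1,2,3,4,5,6}->{1,2}; Y {2,3,4,5}->{4,5} => REVISION
Constraint 3 (X != V) on D(X)={3,4} D(V)={1,3,5,6}: no change => not a revision
Total revisions = 1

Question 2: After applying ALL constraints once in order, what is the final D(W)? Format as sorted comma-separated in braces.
Answer: {1,2}

Derivation:
Constraint 1 (V != X) on D(V)={1,3,5,6} D(X)={3,4,5,6}: no change
Constraint 2 (X + W = Y) on D(X)={3,4,5,6} D(W)={1,2,3,4,5,6} D(Y)={2,3,4,5}: X {3,4,5,6}->{3,4}; W {1,2,3,4,5,6}->{1,2}; Y {2,3,4,5}->{4,5}
Constraint 3 (X != V) on D(X)={3,4} D(V)={1,3,5,6}: no change
So after all 3 constraints: D(W) = {1,2}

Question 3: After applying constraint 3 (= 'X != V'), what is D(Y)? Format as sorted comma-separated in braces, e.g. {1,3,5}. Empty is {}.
Constraint 1 (V != X) on D(V)={1,3,5,6} D(X)={3,4,5,6}: no change
Constraint 2 (X + W = Y) on D(X)={3,4,5,6} D(W)={1,2,3,4,5,6} D(Y)={2,3,4,5}: X {3,4,5,6}->{3,4}; W {1,2,3,4,5,6}->{1,2}; Y {2,3,4,5}->{4,5}
Constraint 3 (X != V) on D(X)={3,4} D(V)={1,3,5,6}: no change
So after constraint 3: D(Y) = {4,5}

Answer: {4,5}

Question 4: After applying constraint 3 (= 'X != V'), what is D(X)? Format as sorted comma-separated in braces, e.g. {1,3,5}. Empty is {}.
Answer: {3,4}

Derivation:
Constraint 1 (V != X) on D(V)={1,3,5,6} D(X)={3,4,5,6}: no change
Constraint 2 (X + W = Y) on D(X)={3,4,5,6} D(W)={1,2,3,4,5,6} D(Y)={2,3,4,5}: X {3,4,5,6}->{3,4}; W {1,2,3,4,5,6}->{1,2}; Y {2,3,4,5}->{4,5}
Constraint 3 (X != V) on D(X)={3,4} D(V)={1,3,5,6}: no change
So after constraint 3: D(X) = {3,4}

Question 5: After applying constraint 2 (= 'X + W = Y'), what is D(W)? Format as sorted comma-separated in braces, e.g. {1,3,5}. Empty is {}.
Answer: {1,2}

Derivation:
Constraint 1 (V != X) on D(V)={1,3,5,6} D(X)={3,4,5,6}: no change
Constraint 2 (X + W = Y) on D(X)={3,4,5,6} D(W)={1,2,3,4,5,6} D(Y)={2,3,4,5}: X {3,4,5,6}->{3,4}; W {1,2,3,4,5,6}->{1,2}; Y {2,3,4,5}->{4,5}
So after constraint 2: D(W) = {1,2}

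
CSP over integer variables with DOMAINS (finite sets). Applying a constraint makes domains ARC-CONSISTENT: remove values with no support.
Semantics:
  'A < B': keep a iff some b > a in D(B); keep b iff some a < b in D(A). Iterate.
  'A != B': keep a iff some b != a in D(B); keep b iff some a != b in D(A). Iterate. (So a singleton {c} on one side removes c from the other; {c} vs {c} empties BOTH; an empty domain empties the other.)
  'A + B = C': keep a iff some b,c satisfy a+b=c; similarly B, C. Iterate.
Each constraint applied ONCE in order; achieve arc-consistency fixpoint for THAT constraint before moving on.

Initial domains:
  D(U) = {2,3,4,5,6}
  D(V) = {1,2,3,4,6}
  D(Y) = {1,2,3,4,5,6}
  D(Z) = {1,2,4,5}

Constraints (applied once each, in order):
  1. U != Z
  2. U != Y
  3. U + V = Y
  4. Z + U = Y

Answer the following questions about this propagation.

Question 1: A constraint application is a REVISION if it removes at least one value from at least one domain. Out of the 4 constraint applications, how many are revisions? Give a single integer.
Constraint 1 (U != Z) on D(U)={2,3,4,5,6} D(Z)={1,2,4,5}: no change => not a revision
Constraint 2 (U != Y) on D(U)={2,3,4,5,6} D(Y)={1,2,3,4,5,6}: no change => not a revision
Constraint 3 (U + V = Y) on D(U)={2,3,4,5,6} D(V)={1,2,3,4,6} D(Y)={1,2,3,4,5,6}: U {2,3,4,5,6}->{2,3,4,5}; V {1,2,3,4,6}->{1,2,3,4}; Y {1,2,3,4,5,6}->{3,4,5,6} => REVISION
Constraint 4 (Z + U = Y) on D(Z)={1,2,4,5} D(U)={2,3,4,5} D(Y)={3,4,5,6}: Z {1,2,4,5}->{1,2,4} => REVISION
Total revisions = 2

Answer: 2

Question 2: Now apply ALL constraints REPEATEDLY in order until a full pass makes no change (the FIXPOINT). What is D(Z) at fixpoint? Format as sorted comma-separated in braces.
pass 0 (initial): D(Z)={1,2,4,5}
pass 1: U {2,3,4,5,6}->{2,3,4,5}; V {1,2,3,4,6}->{1,2,3,4}; Y {1,2,3,4,5,6}->{3,4,5,6}; Z {1,2,4,5}->{1,2,4}
pass 2: no change
Fixpoint after 2 passes: D(Z) = {1,2,4}

Answer: {1,2,4}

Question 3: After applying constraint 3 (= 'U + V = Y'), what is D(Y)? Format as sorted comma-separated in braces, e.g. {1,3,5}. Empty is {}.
Answer: {3,4,5,6}

Derivation:
Constraint 1 (U != Z) on D(U)={2,3,4,5,6} D(Z)={1,2,4,5}: no change
Constraint 2 (U != Y) on D(U)={2,3,4,5,6} D(Y)={1,2,3,4,5,6}: no change
Constraint 3 (U + V = Y) on D(U)={2,3,4,5,6} D(V)={1,2,3,4,6} D(Y)={1,2,3,4,5,6}: U {2,3,4,5,6}->{2,3,4,5}; V {1,2,3,4,6}->{1,2,3,4}; Y {1,2,3,4,5,6}->{3,4,5,6}
So after constraint 3: D(Y) = {3,4,5,6}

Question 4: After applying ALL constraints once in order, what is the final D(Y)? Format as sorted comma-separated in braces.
Answer: {3,4,5,6}

Derivation:
Constraint 1 (U != Z) on D(U)={2,3,4,5,6} D(Z)={1,2,4,5}: no change
Constraint 2 (U != Y) on D(U)={2,3,4,5,6} D(Y)={1,2,3,4,5,6}: no change
Constraint 3 (U + V = Y) on D(U)={2,3,4,5,6} D(V)={1,2,3,4,6} D(Y)={1,2,3,4,5,6}: U {2,3,4,5,6}->{2,3,4,5}; V {1,2,3,4,6}->{1,2,3,4}; Y {1,2,3,4,5,6}->{3,4,5,6}
Constraint 4 (Z + U = Y) on D(Z)={1,2,4,5} D(U)={2,3,4,5} D(Y)={3,4,5,6}: Z {1,2,4,5}->{1,2,4}
So after all 4 constraints: D(Y) = {3,4,5,6}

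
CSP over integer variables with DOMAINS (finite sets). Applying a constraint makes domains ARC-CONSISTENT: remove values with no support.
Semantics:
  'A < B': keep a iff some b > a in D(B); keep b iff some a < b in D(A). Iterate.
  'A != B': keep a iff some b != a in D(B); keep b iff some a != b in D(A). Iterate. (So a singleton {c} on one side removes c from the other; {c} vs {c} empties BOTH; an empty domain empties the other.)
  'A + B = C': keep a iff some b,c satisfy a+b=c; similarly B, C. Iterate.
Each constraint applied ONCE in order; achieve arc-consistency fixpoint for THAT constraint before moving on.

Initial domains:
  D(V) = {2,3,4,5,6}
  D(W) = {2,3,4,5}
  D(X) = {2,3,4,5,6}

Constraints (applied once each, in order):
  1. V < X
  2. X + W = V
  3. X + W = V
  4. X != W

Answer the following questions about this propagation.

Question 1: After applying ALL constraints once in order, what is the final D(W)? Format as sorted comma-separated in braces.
Constraint 1 (V < X) on D(V)={2,3,4,5,6} D(X)={2,3,4,5,6}: V {2,3,4,5,6}->{2,3,4,5}; X {2,3,4,5,6}->{3,4,5,6}
Constraint 2 (X + W = V) on D(X)={3,4,5,6} D(W)={2,3,4,5} D(V)={2,3,4,5}: X {3,4,5,6}->{3}; W {2,3,4,5}->{2}; V {2,3,4,5}->{5}
Constraint 3 (X + W = V) on D(X)={3} D(W)={2} D(V)={5}: no change
Constraint 4 (X != W) on D(X)={3} D(W)={2}: no change
So after all 4 constraints: D(W) = {2}

Answer: {2}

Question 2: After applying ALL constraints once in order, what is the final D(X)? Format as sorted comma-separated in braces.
Answer: {3}

Derivation:
Constraint 1 (V < X) on D(V)={2,3,4,5,6} D(X)={2,3,4,5,6}: V {2,3,4,5,6}->{2,3,4,5}; X {2,3,4,5,6}->{3,4,5,6}
Constraint 2 (X + W = V) on D(X)={3,4,5,6} D(W)={2,3,4,5} D(V)={2,3,4,5}: X {3,4,5,6}->{3}; W {2,3,4,5}->{2}; V {2,3,4,5}->{5}
Constraint 3 (X + W = V) on D(X)={3} D(W)={2} D(V)={5}: no change
Constraint 4 (X != W) on D(X)={3} D(W)={2}: no change
So after all 4 constraints: D(X) = {3}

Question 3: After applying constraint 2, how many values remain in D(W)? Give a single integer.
Constraint 1 (V < X) on D(V)={2,3,4,5,6} D(X)={2,3,4,5,6}: V {2,3,4,5,6}->{2,3,4,5}; X {2,3,4,5,6}->{3,4,5,6}
Constraint 2 (X + W = V) on D(X)={3,4,5,6} D(W)={2,3,4,5} D(V)={2,3,4,5}: X {3,4,5,6}->{3}; W {2,3,4,5}->{2}; V {2,3,4,5}->{5}
So after constraint 2: D(W)={2}, size = 1

Answer: 1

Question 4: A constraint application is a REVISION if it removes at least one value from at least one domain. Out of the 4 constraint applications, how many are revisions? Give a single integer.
Answer: 2

Derivation:
Constraint 1 (V < X) on D(V)={2,3,4,5,6} D(X)={2,3,4,5,6}: V {2,3,4,5,6}->{2,3,4,5}; X {2,3,4,5,6}->{3,4,5,6} => REVISION
Constraint 2 (X + W = V) on D(X)={3,4,5,6} D(W)={2,3,4,5} D(V)={2,3,4,5}: X {3,4,5,6}->{3}; W {2,3,4,5}->{2}; V {2,3,4,5}->{5} => REVISION
Constraint 3 (X + W = V) on D(X)={3} D(W)={2} D(V)={5}: no change => not a revision
Constraint 4 (X != W) on D(X)={3} D(W)={2}: no change => not a revision
Total revisions = 2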